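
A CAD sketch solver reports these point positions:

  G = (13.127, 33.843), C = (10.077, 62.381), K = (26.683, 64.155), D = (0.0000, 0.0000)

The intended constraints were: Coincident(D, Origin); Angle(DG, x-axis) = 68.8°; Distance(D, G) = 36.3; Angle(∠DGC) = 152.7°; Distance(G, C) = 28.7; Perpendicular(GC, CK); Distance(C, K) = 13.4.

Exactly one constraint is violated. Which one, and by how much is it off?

Distance(C, K) = 13.4 — off by 3.30.

D = (0.00, 0.00) ✓; DG at 68.80° ✓; |DG| = 36.30 ✓; ∠DGC = 152.7° ✓; |GC| = 28.70 ✓; ∠(GC, CK) = 90.00° ✓; |CK| = 16.70 ✗.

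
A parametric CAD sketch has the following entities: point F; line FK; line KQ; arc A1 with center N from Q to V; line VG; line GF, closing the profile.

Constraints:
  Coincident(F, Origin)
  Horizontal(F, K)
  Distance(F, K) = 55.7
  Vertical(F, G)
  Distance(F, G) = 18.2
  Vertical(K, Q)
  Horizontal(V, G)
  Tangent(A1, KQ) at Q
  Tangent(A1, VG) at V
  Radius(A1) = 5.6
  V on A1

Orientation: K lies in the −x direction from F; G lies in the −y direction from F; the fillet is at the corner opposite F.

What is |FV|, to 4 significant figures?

53.30

The virtual corner opposite F is at (-55.70, -18.20). A1 meets KQ tangentially, so NQ is at right angles to KQ and tangency of A1 to VG means the radius NV is perpendicular to VG, with radius 5.6, so the center N sits 5.6 in from both sides at N = (-50.10, -12.60). That places the tangent points at Q = (-55.70, -12.60) on KQ and V = (-50.10, -18.20) on VG. Then |FV| = |V − F| = 53.30.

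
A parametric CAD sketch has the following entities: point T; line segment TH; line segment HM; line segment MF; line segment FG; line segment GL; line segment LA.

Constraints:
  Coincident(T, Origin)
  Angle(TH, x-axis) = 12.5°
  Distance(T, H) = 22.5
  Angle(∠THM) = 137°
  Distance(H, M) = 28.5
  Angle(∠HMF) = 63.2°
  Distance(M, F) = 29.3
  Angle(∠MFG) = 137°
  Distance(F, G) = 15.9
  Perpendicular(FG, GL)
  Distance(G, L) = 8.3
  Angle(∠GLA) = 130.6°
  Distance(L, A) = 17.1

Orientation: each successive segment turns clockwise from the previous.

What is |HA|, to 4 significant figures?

10.67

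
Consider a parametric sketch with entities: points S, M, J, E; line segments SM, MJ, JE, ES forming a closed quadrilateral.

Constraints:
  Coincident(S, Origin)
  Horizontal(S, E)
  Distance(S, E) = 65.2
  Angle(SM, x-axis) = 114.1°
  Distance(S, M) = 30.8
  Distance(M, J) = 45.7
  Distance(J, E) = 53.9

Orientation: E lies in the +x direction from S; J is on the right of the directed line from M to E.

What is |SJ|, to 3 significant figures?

16.0

Checks: |MJ| = 45.70 ✓; |JE| = 53.90 ✓.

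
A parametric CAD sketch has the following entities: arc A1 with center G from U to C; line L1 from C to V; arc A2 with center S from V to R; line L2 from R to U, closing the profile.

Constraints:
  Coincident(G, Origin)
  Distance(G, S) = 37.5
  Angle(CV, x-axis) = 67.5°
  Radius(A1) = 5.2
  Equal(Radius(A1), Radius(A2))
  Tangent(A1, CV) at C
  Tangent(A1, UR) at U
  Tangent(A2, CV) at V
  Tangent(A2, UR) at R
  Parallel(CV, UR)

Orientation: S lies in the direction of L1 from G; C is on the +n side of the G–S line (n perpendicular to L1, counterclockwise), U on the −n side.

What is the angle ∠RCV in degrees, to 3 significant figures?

15.5°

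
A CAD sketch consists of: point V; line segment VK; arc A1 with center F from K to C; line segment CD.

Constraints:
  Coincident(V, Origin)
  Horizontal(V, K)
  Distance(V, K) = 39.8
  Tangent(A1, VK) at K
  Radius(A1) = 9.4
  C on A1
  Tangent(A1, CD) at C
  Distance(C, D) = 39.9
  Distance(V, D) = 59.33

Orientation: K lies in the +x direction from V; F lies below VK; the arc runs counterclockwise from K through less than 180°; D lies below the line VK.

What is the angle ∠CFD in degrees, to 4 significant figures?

76.74°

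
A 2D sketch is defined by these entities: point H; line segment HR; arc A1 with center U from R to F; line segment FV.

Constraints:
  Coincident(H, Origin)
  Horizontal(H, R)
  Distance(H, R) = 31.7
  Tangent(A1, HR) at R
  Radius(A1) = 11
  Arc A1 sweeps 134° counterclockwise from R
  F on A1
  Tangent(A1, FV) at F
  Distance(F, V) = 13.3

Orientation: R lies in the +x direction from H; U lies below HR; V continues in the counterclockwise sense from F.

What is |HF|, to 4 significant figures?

30.22

H is at the origin; HR is horizontal with |HR| = 31.7 and R on the +x side, so R = (31.70, 0.000). A1 meets HR tangentially, so UR is at right angles to HR, so U = R + (0, -11) = (31.70, -11.00). On A1, R sits at bearing 90° from U; a 134° counterclockwise sweep puts F at bearing 224°, so F = U + 11.0·(cos 224°, sin 224°) = (23.79, -18.64). Then |HF| = |F − H| = 30.22.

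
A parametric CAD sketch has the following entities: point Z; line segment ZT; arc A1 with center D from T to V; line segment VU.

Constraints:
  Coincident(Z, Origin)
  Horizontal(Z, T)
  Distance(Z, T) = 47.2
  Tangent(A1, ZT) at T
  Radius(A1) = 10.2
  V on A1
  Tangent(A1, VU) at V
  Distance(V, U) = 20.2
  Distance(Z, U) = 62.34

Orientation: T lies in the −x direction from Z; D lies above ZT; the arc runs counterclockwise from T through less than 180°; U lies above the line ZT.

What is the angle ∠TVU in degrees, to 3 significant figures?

113°

Checks: |DV| = 10.20 ✓; ∠(DV, VU) = 90.00° ✓; |VU| = 20.20 ✓; |ZU| = 62.34 ✓.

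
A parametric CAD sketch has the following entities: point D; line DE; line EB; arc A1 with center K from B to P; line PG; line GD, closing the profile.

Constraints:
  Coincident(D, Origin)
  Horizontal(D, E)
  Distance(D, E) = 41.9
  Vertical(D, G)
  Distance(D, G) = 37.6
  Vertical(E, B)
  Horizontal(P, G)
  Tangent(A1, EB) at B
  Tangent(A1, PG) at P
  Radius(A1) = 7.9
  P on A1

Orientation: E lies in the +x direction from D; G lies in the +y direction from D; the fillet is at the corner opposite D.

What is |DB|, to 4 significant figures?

51.36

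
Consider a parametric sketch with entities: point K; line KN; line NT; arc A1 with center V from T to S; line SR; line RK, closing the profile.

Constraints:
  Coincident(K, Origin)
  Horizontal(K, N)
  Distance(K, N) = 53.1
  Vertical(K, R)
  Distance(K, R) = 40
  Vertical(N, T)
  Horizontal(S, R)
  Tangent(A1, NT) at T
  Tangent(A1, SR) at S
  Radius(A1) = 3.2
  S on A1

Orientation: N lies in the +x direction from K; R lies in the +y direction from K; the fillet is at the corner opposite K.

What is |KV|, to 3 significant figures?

62.0

K is at the origin; K and N share the same y with |KN| = 53.1 and N on the +x side, so N = (53.1, 0.00). K and R share the same x with |KR| = 40.0 and R on the +y side, so R = (0.00, 40.0). The virtual corner opposite K is at (53.1, 40.0). Since A1 is tangent to NT there, VT ⟂ NT and since A1 is tangent to SR there, VS ⟂ SR, with radius 3.2, so the center V sits 3.2 in from both sides at V = (49.9, 36.8). Then |KV| = |V − K| = 62.0.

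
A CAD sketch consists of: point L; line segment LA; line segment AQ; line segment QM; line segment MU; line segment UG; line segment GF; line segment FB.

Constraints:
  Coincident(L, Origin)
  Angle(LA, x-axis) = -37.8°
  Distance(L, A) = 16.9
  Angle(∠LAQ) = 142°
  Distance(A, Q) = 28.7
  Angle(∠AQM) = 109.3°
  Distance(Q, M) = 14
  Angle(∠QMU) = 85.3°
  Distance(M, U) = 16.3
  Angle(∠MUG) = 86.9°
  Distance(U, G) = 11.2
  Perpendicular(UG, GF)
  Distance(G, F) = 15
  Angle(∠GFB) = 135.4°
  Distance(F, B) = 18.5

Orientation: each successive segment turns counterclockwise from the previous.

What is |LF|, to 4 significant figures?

43.91

L is at the origin; LA runs at -37.8° with length 16.9, so A = (13.35, -10.36). ∠LAQ = 142.0° gives AQ at 0.2000° from the x-axis; with |AQ| = 28.7, Q = (42.05, -10.26). ∠AQM = 109.3° gives QM at 70.90° from the x-axis; with |QM| = 14.0, M = (46.63, 2.971). ∠QMU = 85.3° gives MU at 165.6° from the x-axis; with |MU| = 16.3, U = (30.85, 7.025). ∠MUG = 86.9° gives UG at -101.3° from the x-axis; with |UG| = 11.2, G = (28.65, -3.958). The perpendicularity gives GF at right angles to UG, so GF runs at -11.30°; with |GF| = 15.0, F = (43.36, -6.897). Then |LF| = |F − L| = 43.91.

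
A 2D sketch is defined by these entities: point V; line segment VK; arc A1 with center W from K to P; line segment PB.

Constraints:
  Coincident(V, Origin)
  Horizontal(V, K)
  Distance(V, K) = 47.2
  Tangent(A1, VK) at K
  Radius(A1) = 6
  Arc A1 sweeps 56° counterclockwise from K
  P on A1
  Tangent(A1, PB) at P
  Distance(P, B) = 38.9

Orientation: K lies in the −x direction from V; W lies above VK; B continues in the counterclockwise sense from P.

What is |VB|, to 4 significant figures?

40.46

V is at the origin; V and K share the same y with |VK| = 47.2 and K on the −x side, so K = (-47.20, 0.000). The tangent condition forces WK to be normal to VK, so W = K + (0, 6) = (-47.20, 6.000). On A1, K sits at bearing -90° from W; a 56° counterclockwise sweep puts P at bearing -34°, so P = W + 6.0·(cos -34°, sin -34°) = (-42.23, 2.645). Tangency of A1 to PB means the radius WP is perpendicular to PB, so PB runs along (−sin -34°, cos -34°); with |PB| = 38.9, B = (-20.47, 34.89). Then |VB| = |B − V| = 40.46.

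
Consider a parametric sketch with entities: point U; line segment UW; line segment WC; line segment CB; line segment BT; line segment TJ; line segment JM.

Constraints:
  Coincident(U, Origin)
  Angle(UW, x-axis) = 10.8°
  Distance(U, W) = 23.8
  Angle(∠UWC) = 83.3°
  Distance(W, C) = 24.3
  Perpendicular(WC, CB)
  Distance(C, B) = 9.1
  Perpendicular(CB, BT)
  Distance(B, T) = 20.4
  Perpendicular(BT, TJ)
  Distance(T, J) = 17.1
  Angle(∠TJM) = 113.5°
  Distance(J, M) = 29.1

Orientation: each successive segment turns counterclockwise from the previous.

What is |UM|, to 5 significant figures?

51.412

U is at the origin; UW runs at 10.8° with length 23.8, so W = (23.378, 4.4597). ∠UWC = 83.3° gives WC at 107.50° from the x-axis; with |WC| = 24.3, C = (16.071, 27.635). WC ⟂ CB, so CB runs at -162.50°; with |CB| = 9.1, B = (7.3925, 24.899). The perpendicularity gives BT at right angles to CB, so BT runs at -72.500°; with |BT| = 20.4, T = (13.527, 5.4427). The perpendicularity gives TJ at right angles to BT, so TJ runs at 17.500°; with |TJ| = 17.1, J = (29.835, 10.585). ∠TJM = 113.5° gives JM at 84.000° from the x-axis; with |JM| = 29.1, M = (32.877, 39.525). Then |UM| = |M − U| = 51.412.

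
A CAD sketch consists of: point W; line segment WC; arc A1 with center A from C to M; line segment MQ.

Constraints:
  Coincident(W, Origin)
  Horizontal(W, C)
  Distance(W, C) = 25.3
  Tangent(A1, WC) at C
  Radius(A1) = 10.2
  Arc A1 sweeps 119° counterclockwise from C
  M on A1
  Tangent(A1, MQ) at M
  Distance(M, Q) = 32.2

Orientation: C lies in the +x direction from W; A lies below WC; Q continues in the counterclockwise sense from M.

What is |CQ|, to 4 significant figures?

43.82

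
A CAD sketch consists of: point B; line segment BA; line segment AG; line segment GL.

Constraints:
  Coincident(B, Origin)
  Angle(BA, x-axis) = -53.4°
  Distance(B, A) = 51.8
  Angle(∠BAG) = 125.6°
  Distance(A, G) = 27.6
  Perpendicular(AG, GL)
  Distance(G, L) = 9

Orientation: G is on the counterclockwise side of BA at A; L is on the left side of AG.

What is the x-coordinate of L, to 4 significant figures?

58.32

∠BAG = 125.6°, so AG runs at -53.4° + (180° − 125.6°) = 1.000° from the x-axis; with |AG| = 27.6, G = A + 27.6·(cos 1.000°, sin 1.000°) = (58.48, -41.10). AG is perpendicular to GL; with |GL| = 9.0 on the left of AG, L = G + 9.0·(-0.01745, 0.9998) = (58.32, -32.11). So L.x = 58.32.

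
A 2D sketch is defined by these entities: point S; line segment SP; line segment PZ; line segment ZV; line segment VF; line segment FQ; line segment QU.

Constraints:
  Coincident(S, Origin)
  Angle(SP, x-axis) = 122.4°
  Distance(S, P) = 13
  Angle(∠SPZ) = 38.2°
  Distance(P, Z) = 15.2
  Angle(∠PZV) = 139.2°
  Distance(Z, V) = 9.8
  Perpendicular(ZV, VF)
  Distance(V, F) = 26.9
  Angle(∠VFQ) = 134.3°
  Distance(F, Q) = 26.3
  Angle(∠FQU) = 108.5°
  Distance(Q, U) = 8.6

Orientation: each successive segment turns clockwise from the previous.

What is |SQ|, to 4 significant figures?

37.43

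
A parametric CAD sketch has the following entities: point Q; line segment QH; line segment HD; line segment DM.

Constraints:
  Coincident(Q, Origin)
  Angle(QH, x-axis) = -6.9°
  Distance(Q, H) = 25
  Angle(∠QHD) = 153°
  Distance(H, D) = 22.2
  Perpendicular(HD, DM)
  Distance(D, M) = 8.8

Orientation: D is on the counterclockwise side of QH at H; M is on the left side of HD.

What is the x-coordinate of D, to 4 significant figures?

45.67

Q is at the origin; QH runs at -6.9° with length 25.0, so H = 25.0·(cos -6.9°, sin -6.9°) = (24.82, -3.003). ∠QHD = 153.0°, so HD runs at -6.9° + (180° − 153.0°) = 20.10° from the x-axis; with |HD| = 22.2, D = H + 22.2·(cos 20.10°, sin 20.10°) = (45.67, 4.626). So D.x = 45.67.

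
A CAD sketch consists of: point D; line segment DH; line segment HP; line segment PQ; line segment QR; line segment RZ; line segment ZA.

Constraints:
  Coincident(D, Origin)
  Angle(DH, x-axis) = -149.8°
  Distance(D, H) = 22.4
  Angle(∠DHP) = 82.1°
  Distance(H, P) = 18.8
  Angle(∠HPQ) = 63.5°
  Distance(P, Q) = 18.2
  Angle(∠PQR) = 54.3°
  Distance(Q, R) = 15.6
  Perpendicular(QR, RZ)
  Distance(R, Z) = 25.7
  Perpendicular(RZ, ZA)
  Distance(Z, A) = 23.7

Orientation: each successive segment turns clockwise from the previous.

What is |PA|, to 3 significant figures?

21.7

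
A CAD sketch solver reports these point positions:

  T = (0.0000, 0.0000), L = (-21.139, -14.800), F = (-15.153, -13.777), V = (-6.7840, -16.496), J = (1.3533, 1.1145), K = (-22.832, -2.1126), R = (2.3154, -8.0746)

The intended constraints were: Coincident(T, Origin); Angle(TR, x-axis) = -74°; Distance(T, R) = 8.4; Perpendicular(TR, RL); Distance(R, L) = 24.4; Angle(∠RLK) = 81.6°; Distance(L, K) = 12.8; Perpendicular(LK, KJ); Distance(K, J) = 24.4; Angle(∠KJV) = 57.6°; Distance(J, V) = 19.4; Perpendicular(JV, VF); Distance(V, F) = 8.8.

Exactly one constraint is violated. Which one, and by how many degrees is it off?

Perpendicular(JV, VF) — off by 6.80°.

T = (0.00, 0.00) ✓; TR at -74.00° ✓; |TR| = 8.400 ✓; ∠(TR, RL) = 90.00° ✓; |RL| = 24.40 ✓; ∠RLK = 81.60° ✓; |LK| = 12.80 ✓; ∠(LK, KJ) = 90.00° ✓; |KJ| = 24.40 ✓; ∠KJV = 57.60° ✓; |JV| = 19.40 ✓; ∠(JV, VF) = 83.20° ✗; |VF| = 8.800 ✓.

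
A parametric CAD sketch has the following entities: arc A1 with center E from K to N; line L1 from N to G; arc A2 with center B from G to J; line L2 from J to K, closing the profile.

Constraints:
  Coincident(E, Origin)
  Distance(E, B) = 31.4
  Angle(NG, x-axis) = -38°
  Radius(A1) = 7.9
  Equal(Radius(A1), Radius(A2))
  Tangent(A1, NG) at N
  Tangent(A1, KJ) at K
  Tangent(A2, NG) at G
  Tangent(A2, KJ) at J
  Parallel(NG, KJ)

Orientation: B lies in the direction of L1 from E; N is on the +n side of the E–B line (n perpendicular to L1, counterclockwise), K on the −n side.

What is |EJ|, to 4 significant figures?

32.38

The slot axis is L1's direction at -38.0°, so u = (cos -38.0°, sin -38.0°) = (0.7880, -0.6157) and n = (−sin -38.0°, cos -38.0°) = (0.6157, 0.7880). E is at the origin and B lies 31.4 along u from E, so B = 31.4·u = (24.74, -19.33). Tangency of A1 to both parallel lines with radius 7.9 puts N and K at E ± 7.9·n: N = (4.864, 6.225), K = (-4.864, -6.225). Equal radii place G and J the same way about B: G = B + 7.9·n = (29.61, -13.11), J = B − 7.9·n = (19.88, -25.56). Then |EJ| = |J − E| = 32.38.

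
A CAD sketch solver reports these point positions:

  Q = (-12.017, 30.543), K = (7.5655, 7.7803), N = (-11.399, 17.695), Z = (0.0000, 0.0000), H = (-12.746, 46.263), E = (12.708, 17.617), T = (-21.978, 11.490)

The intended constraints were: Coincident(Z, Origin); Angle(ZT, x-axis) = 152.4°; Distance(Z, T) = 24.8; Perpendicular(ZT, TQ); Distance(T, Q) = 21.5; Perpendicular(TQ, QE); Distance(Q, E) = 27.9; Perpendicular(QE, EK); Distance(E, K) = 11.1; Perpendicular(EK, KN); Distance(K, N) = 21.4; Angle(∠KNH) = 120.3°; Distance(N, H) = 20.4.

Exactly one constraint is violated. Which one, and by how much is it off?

Distance(N, H) = 20.4 — off by 8.20.

Z = (0.00, 0.00) ✓; ZT at 152.4° ✓; |ZT| = 24.80 ✓; ∠(ZT, TQ) = 90.00° ✓; |TQ| = 21.50 ✓; ∠(TQ, QE) = 90.00° ✓; |QE| = 27.90 ✓; ∠(QE, EK) = 90.00° ✓; |EK| = 11.10 ✓; ∠(EK, KN) = 90.00° ✓; |KN| = 21.40 ✓; ∠KNH = 120.3° ✓; |NH| = 28.60 ✗.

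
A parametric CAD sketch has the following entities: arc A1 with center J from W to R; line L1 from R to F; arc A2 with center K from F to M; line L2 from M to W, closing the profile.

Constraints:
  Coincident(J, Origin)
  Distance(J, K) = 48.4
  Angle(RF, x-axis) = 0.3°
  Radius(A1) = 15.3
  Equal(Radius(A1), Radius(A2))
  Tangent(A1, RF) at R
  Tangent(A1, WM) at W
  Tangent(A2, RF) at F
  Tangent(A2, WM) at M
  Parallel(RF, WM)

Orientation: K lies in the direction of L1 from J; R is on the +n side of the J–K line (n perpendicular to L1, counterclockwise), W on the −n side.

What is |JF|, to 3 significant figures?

50.8

Tangency of A1 to both parallel lines with radius 15.3 puts R and W at J ± 15.3·n: R = (-0.0801, 15.3), W = (0.0801, -15.3). Equal radii place F and M the same way about K: F = K + 15.3·n = (48.3, 15.6), M = K − 15.3·n = (48.5, -15.0). Then |JF| = |F − J| = 50.8.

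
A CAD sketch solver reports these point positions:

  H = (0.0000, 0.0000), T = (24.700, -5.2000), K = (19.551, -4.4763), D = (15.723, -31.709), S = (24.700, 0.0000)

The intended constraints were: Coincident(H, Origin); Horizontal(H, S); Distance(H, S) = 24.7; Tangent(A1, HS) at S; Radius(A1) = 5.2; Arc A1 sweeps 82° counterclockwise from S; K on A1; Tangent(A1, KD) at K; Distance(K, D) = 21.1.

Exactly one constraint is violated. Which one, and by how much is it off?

Distance(K, D) = 21.1 — off by 6.40.

H = (0.00, 0.00) ✓; H.y = 0.00, S.y = 0.00 ✓; |HS| = 24.70 ✓; ∠(TS, SH) = 90.00° ✓; |TS| = 5.200 ✓; bearing(T→K) − bearing(T→S) = 82.00° ✓; |TK| = 5.200 ✓; ∠(TK, KD) = 90.00° ✓; |KD| = 27.50 ✗.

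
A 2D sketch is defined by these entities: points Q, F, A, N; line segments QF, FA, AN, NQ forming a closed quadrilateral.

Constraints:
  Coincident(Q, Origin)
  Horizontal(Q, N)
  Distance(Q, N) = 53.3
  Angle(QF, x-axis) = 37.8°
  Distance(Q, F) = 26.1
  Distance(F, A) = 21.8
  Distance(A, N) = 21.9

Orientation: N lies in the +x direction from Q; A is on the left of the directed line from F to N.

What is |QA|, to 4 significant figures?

46.26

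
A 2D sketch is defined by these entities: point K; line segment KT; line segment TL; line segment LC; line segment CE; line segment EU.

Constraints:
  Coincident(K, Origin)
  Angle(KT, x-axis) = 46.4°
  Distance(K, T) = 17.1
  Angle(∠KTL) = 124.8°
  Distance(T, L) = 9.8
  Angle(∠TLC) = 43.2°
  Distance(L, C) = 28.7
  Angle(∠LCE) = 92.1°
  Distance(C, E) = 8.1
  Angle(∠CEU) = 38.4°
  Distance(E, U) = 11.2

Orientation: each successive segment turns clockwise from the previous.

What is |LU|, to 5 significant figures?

21.727

∠LCE = 92.1° gives CE at 126.50° from the x-axis; with |CE| = 8.1, E = (-7.0217, 1.1808). ∠CEU = 38.4° gives EU at -15.100° from the x-axis; with |EU| = 11.2, U = (3.7916, -1.7369). Then |LU| = |U − L| = 21.727.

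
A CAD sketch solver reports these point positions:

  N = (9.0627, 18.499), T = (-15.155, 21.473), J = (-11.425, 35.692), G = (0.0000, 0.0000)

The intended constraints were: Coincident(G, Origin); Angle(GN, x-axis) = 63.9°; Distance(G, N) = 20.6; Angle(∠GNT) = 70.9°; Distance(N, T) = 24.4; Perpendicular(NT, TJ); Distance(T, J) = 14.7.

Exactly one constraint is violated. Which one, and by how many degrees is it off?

Perpendicular(NT, TJ) — off by 7.70°.

G = (0.00, 0.00) ✓; GN at 63.90° ✓; |GN| = 20.60 ✓; ∠GNT = 70.90° ✓; |NT| = 24.40 ✓; ∠(NT, TJ) = 97.70° ✗; |TJ| = 14.70 ✓.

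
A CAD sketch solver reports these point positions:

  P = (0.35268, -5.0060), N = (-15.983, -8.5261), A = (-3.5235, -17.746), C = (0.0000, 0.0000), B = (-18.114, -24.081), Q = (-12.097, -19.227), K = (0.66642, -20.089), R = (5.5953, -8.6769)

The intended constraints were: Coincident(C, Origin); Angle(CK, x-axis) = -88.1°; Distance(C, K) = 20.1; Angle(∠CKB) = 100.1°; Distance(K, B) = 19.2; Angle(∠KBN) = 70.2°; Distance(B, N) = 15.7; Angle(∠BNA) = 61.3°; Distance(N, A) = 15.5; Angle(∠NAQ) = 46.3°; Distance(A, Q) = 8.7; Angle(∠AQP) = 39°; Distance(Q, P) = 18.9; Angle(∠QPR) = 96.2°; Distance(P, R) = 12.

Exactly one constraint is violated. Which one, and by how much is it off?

Distance(P, R) = 12 — off by 5.60.

C = (0.00, 0.00) ✓; CK at -88.10° ✓; |CK| = 20.10 ✓; ∠CKB = 100.1° ✓; |KB| = 19.20 ✓; ∠KBN = 70.20° ✓; |BN| = 15.70 ✓; ∠BNA = 61.30° ✓; |NA| = 15.50 ✓; ∠NAQ = 46.30° ✓; |AQ| = 8.700 ✓; ∠AQP = 39.00° ✓; |QP| = 18.90 ✓; ∠QPR = 96.20° ✓; |PR| = 6.400 ✗.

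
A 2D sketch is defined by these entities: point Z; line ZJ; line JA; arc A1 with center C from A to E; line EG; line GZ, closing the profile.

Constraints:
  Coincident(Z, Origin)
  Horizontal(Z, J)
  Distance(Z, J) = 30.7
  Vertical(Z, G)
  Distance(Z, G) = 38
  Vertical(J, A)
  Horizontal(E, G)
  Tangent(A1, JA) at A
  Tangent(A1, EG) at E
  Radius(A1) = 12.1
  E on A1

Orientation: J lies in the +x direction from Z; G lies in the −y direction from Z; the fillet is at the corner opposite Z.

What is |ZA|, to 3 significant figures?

40.2

Z is at the origin; Z and J share the same y with |ZJ| = 30.7 and J on the +x side, so J = (30.7, 0.00). ZG is vertical with |ZG| = 38.0 and G on the −y side, so G = (0.00, -38.0). The virtual corner opposite Z is at (30.7, -38.0). The tangent condition forces CA to be normal to JA and since A1 is tangent to EG there, CE ⟂ EG, with radius 12.1, so the center C sits 12.1 in from both sides at C = (18.6, -25.9). That places the tangent points at A = (30.7, -25.9) on JA and E = (18.6, -38.0) on EG. Then |ZA| = |A − Z| = 40.2.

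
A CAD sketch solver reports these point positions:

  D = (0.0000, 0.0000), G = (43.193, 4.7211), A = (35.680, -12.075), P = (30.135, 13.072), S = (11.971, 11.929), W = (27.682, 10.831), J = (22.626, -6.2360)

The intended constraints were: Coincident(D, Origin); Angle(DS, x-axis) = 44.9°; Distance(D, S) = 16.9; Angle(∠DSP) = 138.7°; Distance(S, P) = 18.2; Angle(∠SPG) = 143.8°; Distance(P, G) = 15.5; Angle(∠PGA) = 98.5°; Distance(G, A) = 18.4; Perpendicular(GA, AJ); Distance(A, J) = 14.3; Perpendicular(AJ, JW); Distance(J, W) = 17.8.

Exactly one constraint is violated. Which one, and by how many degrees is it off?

Perpendicular(AJ, JW) — off by 7.60°.

D = (0.00, 0.00) ✓; DS at 44.90° ✓; |DS| = 16.90 ✓; ∠DSP = 138.7° ✓; |SP| = 18.20 ✓; ∠SPG = 143.8° ✓; |PG| = 15.50 ✓; ∠PGA = 98.50° ✓; |GA| = 18.40 ✓; ∠(GA, AJ) = 90.00° ✓; |AJ| = 14.30 ✓; ∠(AJ, JW) = 82.40° ✗; |JW| = 17.80 ✓.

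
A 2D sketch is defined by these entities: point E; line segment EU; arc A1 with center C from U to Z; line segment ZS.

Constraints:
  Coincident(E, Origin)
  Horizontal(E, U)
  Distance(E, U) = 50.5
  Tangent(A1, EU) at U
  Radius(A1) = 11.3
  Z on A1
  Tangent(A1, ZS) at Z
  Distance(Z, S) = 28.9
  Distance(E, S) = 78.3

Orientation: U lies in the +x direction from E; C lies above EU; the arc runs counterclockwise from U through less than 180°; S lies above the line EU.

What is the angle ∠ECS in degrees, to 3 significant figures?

141°

E is at the origin; E and U share the same y with |EU| = 50.5 and U on the +x side, so U = (50.5, 0.00). Since A1 is tangent to EU there, CU ⟂ EU, so C = U + (0, 11.3) = (50.5, 11.3). Since CZ ⟂ ZS (tangency), |CS| = √(11.3² + 28.9²) = 31.0 regardless of where Z sits on A1. So S lies on both circle(E, 78.3) and circle(C, 31.0); the above-EU intersection is S = (69.7, 35.7). Z is the foot of the tangent from S: Z = (61.3, 8.02).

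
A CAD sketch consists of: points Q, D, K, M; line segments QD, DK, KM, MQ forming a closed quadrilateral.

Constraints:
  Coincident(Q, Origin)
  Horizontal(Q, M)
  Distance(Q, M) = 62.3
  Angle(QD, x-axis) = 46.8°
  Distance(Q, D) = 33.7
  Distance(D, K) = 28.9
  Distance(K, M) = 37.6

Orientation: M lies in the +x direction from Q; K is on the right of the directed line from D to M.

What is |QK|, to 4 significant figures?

25.31

Checks: |DK| = 28.90 ✓; |KM| = 37.60 ✓.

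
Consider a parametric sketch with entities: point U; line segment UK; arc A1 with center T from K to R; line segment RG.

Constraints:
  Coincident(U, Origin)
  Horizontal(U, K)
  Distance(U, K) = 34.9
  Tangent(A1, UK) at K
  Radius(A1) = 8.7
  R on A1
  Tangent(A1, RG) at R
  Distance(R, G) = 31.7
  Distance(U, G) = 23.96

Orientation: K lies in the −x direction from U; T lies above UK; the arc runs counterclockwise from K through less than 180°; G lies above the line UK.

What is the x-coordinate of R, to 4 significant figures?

-29.10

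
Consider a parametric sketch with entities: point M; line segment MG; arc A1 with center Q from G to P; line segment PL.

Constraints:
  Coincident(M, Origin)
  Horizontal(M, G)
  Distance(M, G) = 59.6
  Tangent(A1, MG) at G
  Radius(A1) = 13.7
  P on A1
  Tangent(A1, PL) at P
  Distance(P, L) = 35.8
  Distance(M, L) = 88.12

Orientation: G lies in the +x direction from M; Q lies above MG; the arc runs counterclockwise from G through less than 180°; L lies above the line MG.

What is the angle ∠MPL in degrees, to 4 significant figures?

99.89°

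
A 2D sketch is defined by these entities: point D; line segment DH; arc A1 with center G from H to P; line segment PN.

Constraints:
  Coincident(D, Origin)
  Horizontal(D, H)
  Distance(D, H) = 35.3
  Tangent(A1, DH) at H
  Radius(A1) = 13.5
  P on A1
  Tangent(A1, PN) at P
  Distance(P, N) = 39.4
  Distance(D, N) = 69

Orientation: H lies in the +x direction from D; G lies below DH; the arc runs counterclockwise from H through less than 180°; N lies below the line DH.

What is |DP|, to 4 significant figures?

30.77

Checks: |GP| = 13.50 ✓; ∠(GP, PN) = 90.00° ✓; |PN| = 39.40 ✓; |DN| = 69.00 ✓.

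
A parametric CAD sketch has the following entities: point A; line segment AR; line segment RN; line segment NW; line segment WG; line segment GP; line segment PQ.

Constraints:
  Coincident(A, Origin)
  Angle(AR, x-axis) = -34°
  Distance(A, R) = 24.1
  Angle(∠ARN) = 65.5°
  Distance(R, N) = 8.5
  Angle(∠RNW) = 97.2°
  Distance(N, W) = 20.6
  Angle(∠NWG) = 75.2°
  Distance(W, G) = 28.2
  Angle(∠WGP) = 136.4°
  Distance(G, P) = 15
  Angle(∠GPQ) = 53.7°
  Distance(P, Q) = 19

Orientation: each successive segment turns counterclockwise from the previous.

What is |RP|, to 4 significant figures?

26.74

A is at the origin; AR runs at -34.0° with length 24.1, so R = (19.98, -13.48). ∠ARN = 65.5° gives RN at 80.50° from the x-axis; with |RN| = 8.5, N = (21.38, -5.093). ∠RNW = 97.2° gives NW at 163.3° from the x-axis; with |NW| = 20.6, W = (1.652, 0.8265). ∠NWG = 75.2° gives WG at -91.90° from the x-axis; with |WG| = 28.2, G = (0.7166, -27.36). ∠WGP = 136.4° gives GP at -48.30° from the x-axis; with |GP| = 15.0, P = (10.70, -38.56). Then |RP| = |P − R| = 26.74.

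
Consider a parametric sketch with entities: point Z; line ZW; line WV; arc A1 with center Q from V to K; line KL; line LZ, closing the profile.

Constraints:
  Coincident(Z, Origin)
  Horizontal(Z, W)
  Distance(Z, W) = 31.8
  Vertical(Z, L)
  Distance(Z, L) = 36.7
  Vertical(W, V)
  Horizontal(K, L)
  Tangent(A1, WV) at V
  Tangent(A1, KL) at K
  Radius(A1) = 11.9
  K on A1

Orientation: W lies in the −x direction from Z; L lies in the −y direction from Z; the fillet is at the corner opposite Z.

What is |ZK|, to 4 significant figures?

41.75

The virtual corner opposite Z is at (-31.80, -36.70). Since A1 is tangent to WV there, QV ⟂ WV and A1 meets KL tangentially, so QK is at right angles to KL, with radius 11.9, so the center Q sits 11.9 in from both sides at Q = (-19.90, -24.80). That places the tangent points at V = (-31.80, -24.80) on WV and K = (-19.90, -36.70) on KL. Then |ZK| = |K − Z| = 41.75.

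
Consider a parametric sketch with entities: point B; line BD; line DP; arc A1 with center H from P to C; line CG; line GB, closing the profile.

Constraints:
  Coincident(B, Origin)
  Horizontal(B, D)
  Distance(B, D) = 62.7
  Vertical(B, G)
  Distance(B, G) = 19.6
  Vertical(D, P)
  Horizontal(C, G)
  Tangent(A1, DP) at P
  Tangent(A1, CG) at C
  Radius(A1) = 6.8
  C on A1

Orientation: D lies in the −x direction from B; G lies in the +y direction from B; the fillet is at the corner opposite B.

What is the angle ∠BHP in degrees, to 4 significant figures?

167.1°

B is at the origin; B and D share the same y with |BD| = 62.7 and D on the −x side, so D = (-62.70, 0.000). BG is vertical with |BG| = 19.6 and G on the +y side, so G = (0.000, 19.60). The virtual corner opposite B is at (-62.70, 19.60). The tangent condition forces HP to be normal to DP and tangency of A1 to CG means the radius HC is perpendicular to CG, with radius 6.8, so the center H sits 6.8 in from both sides at H = (-55.90, 12.80). That places the tangent points at P = (-62.70, 12.80) on DP and C = (-55.90, 19.60) on CG. Then cos ∠BHP = HB·HP / (|HB||HP|), giving 167.1°.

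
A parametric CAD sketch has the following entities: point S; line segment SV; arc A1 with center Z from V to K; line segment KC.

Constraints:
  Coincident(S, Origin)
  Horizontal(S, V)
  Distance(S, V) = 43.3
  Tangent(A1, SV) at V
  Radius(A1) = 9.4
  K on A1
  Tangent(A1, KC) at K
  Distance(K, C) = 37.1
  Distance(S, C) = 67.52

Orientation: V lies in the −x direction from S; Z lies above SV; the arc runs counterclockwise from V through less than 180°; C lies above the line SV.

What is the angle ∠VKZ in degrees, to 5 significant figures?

34.276°

Checks: S = (0.00, 0.00) ✓; |ZK| = 9.400 ✓; ∠(ZK, KC) = 90.00° ✓; |KC| = 37.10 ✓; |SC| = 67.52 ✓.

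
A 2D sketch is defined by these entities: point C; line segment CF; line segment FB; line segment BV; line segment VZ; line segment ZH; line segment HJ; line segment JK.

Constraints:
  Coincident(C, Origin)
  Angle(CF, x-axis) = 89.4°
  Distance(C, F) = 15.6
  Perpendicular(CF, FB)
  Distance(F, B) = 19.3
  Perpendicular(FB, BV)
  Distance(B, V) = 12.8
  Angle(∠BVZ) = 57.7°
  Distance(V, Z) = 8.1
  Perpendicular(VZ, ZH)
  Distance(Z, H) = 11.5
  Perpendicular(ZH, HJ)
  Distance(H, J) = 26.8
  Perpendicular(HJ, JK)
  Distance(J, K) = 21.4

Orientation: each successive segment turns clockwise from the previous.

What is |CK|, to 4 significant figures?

33.63

ZH is perpendicular to HJ, so HJ runs at -32.90°; with |HJ| = 26.8, J = (41.28, 2.096). HJ ⟂ JK, so JK runs at -122.9°; with |JK| = 21.4, K = (29.65, -15.87). Then |CK| = |K − C| = 33.63.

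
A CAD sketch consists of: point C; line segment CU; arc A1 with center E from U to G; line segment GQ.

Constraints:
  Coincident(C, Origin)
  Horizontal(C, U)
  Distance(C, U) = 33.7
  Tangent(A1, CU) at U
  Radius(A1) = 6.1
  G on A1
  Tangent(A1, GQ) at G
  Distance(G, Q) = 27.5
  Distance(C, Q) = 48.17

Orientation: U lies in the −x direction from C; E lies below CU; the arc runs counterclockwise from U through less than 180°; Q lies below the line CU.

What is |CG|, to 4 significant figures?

40.34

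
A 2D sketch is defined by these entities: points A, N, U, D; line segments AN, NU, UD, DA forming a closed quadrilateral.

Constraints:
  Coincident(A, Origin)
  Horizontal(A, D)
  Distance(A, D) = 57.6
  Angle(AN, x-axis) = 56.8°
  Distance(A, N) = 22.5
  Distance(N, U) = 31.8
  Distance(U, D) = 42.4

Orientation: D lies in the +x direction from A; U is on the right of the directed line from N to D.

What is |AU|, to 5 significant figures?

21.261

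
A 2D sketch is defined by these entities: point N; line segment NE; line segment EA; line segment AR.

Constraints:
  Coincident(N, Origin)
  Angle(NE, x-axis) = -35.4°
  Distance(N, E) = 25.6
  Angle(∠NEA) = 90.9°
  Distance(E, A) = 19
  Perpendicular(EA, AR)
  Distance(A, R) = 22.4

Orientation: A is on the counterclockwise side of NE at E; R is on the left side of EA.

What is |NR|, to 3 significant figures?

19.7

N is at the origin; NE runs at -35.4° with length 25.6, so E = 25.6·(cos -35.4°, sin -35.4°) = (20.9, -14.8). ∠NEA = 90.9°, so EA runs at -35.4° + (180° − 90.9°) = 53.7° from the x-axis; with |EA| = 19.0, A = E + 19.0·(cos 53.7°, sin 53.7°) = (32.1, 0.483). EA is perpendicular to AR; with |AR| = 22.4 on the left of EA, R = A + 22.4·(-0.806, 0.592) = (14.1, 13.7). Then |NR| = |R − N| = 19.7.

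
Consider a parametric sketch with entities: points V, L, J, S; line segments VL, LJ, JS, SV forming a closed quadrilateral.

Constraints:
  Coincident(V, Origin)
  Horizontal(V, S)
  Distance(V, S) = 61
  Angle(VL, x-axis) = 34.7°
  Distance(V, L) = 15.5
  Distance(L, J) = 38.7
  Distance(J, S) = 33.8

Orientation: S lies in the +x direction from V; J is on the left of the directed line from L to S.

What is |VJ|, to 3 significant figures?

54.2

Checks: |LJ| = 38.70 ✓; |JS| = 33.80 ✓.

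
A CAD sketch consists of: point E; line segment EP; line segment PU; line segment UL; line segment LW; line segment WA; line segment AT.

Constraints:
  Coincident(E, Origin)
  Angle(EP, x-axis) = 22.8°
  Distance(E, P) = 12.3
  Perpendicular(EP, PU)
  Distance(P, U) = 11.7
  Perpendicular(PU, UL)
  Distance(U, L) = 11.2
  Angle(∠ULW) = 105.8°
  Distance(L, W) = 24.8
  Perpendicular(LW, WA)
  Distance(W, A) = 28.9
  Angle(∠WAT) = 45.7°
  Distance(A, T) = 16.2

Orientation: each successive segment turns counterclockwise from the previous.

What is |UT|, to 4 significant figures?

17.62

The perpendicularity gives WA at right angles to LW, so WA runs at 7.000°; with |WA| = 28.9, A = (28.19, -9.881). ∠WAT = 45.7° gives AT at 141.3° from the x-axis; with |AT| = 16.2, T = (15.54, 0.2479). Then |UT| = |T − U| = 17.62.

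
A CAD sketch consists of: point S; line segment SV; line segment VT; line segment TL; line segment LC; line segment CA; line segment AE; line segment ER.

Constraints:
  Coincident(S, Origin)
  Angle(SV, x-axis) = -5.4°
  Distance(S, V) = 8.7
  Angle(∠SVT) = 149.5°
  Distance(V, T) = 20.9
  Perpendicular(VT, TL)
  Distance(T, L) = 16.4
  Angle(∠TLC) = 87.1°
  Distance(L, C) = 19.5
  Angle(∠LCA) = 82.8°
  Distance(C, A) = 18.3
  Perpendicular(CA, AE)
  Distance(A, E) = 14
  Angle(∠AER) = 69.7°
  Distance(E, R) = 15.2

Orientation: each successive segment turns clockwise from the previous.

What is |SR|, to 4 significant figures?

20.13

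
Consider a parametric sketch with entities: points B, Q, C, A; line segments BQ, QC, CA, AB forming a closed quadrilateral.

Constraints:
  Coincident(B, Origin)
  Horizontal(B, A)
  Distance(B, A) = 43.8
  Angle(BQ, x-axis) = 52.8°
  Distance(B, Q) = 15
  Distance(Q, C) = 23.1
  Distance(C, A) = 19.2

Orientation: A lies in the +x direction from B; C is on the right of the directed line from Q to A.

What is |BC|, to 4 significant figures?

25.59

B is at the origin; BA is horizontal with |BA| = 43.8 and A in +x, so A = (43.8, 0). BQ runs at 52.8° with |BQ| = 15.0, so Q = (9.069, 11.95). C is determined by |QC| = 23.1 and |CA| = 19.2 together: it lies at the intersection of circle(Q, 23.1) and circle(A, 19.2). With |QA| = 36.73, the foot of the radical line on QA is 20.61 from Q and the perpendicular offset is √(23.1² − 20.61²) = 10.43. Taking the right-of-QA solution: C = (25.16, -4.621).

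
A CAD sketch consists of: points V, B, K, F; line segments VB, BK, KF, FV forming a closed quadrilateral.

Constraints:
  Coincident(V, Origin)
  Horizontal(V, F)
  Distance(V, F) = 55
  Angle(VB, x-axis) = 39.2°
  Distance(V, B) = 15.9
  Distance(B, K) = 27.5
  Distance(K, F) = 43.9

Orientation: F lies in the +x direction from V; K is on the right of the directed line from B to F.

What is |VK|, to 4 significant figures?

22.72

Checks: |BK| = 27.50 ✓; |KF| = 43.90 ✓.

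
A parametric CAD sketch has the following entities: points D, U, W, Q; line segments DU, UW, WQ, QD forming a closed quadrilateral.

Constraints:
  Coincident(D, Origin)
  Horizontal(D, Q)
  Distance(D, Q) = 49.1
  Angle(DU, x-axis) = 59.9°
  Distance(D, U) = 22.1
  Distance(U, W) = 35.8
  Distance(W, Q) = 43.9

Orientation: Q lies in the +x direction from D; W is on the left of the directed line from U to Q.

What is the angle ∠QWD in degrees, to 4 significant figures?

56.33°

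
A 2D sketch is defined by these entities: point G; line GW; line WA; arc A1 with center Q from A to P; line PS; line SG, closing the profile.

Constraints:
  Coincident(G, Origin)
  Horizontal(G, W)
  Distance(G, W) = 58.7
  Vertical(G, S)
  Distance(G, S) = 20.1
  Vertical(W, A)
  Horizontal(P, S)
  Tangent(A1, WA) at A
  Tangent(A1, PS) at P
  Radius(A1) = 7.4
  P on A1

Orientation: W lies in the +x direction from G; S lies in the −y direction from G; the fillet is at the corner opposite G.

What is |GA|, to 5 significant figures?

60.058

G is at the origin; GW is horizontal with |GW| = 58.7 and W on the +x side, so W = (58.700, 0.0000). GS is vertical with |GS| = 20.1 and S on the −y side, so S = (0.0000, -20.100). The virtual corner opposite G is at (58.700, -20.100). Since A1 is tangent to WA there, QA ⟂ WA and tangency of A1 to PS means the radius QP is perpendicular to PS, with radius 7.4, so the center Q sits 7.4 in from both sides at Q = (51.300, -12.700). That places the tangent points at A = (58.700, -12.700) on WA and P = (51.300, -20.100) on PS. Then |GA| = |A − G| = 60.058.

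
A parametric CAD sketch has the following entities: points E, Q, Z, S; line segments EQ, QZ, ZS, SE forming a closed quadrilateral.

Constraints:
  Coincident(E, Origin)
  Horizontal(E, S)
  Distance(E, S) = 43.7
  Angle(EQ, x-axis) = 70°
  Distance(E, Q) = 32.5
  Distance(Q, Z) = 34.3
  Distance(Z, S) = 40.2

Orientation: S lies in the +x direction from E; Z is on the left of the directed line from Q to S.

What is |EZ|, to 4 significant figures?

59.62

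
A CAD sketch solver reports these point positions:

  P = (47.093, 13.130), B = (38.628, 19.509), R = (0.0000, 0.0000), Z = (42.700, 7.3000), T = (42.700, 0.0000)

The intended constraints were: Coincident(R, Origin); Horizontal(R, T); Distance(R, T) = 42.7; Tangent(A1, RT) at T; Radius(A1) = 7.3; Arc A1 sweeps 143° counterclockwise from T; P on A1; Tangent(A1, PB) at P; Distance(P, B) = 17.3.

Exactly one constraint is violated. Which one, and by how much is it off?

Distance(P, B) = 17.3 — off by 6.70.

R = (0.00, 0.00) ✓; R.y = 0.00, T.y = 0.00 ✓; |RT| = 42.70 ✓; ∠(ZT, TR) = 90.00° ✓; |ZT| = 7.300 ✓; bearing(Z→P) − bearing(Z→T) = 143.0° ✓; |ZP| = 7.300 ✓; ∠(ZP, PB) = 90.00° ✓; |PB| = 10.60 ✗.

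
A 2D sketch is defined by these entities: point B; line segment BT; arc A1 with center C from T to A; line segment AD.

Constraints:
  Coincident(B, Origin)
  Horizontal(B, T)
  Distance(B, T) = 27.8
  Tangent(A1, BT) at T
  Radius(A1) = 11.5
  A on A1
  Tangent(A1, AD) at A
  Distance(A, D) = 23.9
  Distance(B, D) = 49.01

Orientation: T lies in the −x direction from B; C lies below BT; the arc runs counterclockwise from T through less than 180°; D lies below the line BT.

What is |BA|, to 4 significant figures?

41.56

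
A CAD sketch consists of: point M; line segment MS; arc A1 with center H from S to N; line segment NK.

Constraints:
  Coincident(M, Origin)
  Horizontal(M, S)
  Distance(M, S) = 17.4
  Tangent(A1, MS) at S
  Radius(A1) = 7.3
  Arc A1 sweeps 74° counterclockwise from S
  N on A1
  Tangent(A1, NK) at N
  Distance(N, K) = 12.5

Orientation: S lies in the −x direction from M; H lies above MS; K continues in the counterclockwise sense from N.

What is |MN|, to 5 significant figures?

11.652

M is at the origin; MS is horizontal with |MS| = 17.4 and S on the −x side, so S = (-17.400, 0.0000). The tangent condition forces HS to be normal to MS, so H = S + (0, 7.3) = (-17.400, 7.3000). On A1, S sits at bearing -90° from H; a 74° counterclockwise sweep puts N at bearing -16°, so N = H + 7.3·(cos -16°, sin -16°) = (-10.383, 5.2878). Then |MN| = |N − M| = 11.652.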